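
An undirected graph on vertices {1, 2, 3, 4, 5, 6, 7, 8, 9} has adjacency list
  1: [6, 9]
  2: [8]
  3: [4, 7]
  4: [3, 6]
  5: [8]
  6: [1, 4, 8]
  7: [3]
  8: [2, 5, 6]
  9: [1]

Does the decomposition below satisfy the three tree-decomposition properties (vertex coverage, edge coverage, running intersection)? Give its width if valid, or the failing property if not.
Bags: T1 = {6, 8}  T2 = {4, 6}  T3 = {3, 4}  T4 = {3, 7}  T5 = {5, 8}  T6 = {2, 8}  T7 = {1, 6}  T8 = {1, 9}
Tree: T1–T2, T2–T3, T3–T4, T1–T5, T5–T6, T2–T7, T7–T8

Yes; width 1.

Every vertex of G appears in some bag (union = {1, 2, 3, 4, 5, 6, 7, 8, 9}); every edge is covered by a bag; and for each vertex v the set of bags containing v is connected in the bag tree. The decomposition is therefore valid. The largest bag has 2 vertices, so the width is 1.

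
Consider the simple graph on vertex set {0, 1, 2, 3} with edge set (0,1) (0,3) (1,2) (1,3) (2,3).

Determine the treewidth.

A width-2 tree decomposition is:
Bags: B1 = {1, 2, 3}  B2 = {0, 1, 3}
Tree: B1–B2
Each bag holds 3 vertices, so the decomposition has width 2, which upper-bounds the treewidth. Conversely, {0, 1, 3} is a clique of size 3, and the vertices of any clique must share a bag in every tree decomposition; so some bag has ≥ 3 vertices and tw(G) ≥ 2. Hence tw(G) = 2 exactly.

2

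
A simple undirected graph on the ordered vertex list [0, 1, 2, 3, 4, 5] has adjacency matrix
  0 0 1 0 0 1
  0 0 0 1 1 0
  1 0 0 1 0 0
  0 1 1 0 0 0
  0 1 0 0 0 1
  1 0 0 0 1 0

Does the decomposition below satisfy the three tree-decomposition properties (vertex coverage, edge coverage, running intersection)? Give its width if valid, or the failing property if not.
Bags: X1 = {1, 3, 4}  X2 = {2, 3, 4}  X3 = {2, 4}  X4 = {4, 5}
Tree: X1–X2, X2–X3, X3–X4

No — vertex 0 appears in no bag.

A tree decomposition must satisfy three properties: every vertex lies in some bag; for every edge, both endpoints lie together in some bag; and for every vertex, the bags containing it form a connected subtree. Here vertex 0 appears in no bag, so the decomposition is invalid.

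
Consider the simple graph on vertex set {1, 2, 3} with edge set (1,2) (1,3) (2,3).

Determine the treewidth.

A width-2 tree decomposition is:
Bags: B1 = {1, 2, 3}
Tree: (single bag)
A single bag containing all 3 vertices is trivially a valid decomposition of width 2. Conversely, {1, 2, 3} is a clique of size 3, and the vertices of any clique must share a bag in every tree decomposition; so some bag has ≥ 3 vertices and tw(G) ≥ 2. Combining the bounds, tw(G) = 2.

2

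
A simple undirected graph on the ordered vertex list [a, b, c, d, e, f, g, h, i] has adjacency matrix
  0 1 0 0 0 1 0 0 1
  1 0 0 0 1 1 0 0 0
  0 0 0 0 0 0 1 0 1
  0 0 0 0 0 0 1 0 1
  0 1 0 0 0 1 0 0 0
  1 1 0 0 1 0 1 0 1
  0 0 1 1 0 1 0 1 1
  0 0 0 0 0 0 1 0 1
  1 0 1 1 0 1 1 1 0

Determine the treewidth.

A width-2 tree decomposition is:
Bags: B1 = {c, g, i}  B2 = {g, h, i}  B3 = {f, g, i}  B4 = {a, f, i}  B5 = {a, b, f}  B6 = {d, g, i}  B7 = {b, e, f}
Tree: B1–B2, B1–B3, B3–B4, B4–B5, B3–B6, B5–B7
Every bag has size at most 3, so the width is 3 − 1 = 2 and tw(G) ≤ 2. For the lower bound, the 3 vertices {b, e, f} are pairwise adjacent, and any tree decomposition puts a clique entirely inside one bag — forcing width ≥ 2. Combining the bounds, tw(G) = 2.

2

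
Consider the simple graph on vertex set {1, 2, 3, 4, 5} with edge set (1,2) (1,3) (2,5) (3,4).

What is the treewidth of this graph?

1

A width-1 tree decomposition is:
Bags: B1 = {3, 4}  B2 = {1, 3}  B3 = {1, 2}  B4 = {2, 5}
Tree: B1–B2, B2–B3, B3–B4
Every bag has size at most 2, so the width is 2 − 1 = 1 and tw(G) ≤ 1. G has an edge, so its treewidth is at least 1. Hence tw(G) = 1 exactly.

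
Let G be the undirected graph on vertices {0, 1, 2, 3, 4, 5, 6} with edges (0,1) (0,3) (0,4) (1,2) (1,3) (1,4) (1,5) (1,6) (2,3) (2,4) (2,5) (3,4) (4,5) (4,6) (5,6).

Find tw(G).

3

A width-3 tree decomposition is:
Bags: B1 = {1, 2, 4, 5}  B2 = {1, 4, 5, 6}  B3 = {1, 2, 3, 4}  B4 = {0, 1, 3, 4}
Tree: B1–B2, B1–B3, B3–B4
Every bag has size at most 4, so the width is 4 − 1 = 3 and tw(G) ≤ 3. Conversely, {0, 1, 3, 4} is a clique of size 4, and the vertices of any clique must share a bag in every tree decomposition; so some bag has ≥ 4 vertices and tw(G) ≥ 3. Combining the bounds, tw(G) = 3.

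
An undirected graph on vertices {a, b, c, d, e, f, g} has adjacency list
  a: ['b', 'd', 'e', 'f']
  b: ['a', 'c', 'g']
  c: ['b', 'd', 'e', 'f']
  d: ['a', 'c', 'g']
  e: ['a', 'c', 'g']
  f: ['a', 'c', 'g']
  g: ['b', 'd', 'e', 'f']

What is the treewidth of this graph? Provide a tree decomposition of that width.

Treewidth 3.
One optimal decomposition is:
Bags: B1 = {a, c, f, g}  B2 = {a, c, d, g}  B3 = {a, c, e, g}  B4 = {a, b, c, g}
Tree: B1–B2, B2–B3, B3–B4

The largest bag has 4 vertices, giving width 3; this decomposition certifies tw(G) ≤ 3. For the lower bound: the 4 vertex sets {a,f}, {d,g}, {c}, {e} are disjoint, each induces a connected subgraph, and every pair is joined by at least one edge of G. Contracting each set to a single vertex therefore yields K_{4} as a minor, and since treewidth is minor-monotone, tw(G) ≥ tw(K_{4}) = 3. Hence tw(G) = 3 exactly.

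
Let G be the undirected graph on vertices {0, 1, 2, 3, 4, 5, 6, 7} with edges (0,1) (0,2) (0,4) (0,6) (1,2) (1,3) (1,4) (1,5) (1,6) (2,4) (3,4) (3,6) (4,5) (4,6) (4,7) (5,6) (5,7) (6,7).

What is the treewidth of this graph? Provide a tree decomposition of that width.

Treewidth 3.
Bags: B1 = {0, 1, 4, 6}  B2 = {1, 4, 5, 6}  B3 = {4, 5, 6, 7}  B4 = {0, 1, 2, 4}  B5 = {1, 3, 4, 6}
Tree: B1–B2, B2–B3, B1–B4, B1–B5

Each bag holds 4 vertices, so the decomposition has width 3, which upper-bounds the treewidth. Conversely, {0, 1, 2, 4} is a clique of size 4, and the vertices of any clique must share a bag in every tree decomposition; so some bag has ≥ 4 vertices and tw(G) ≥ 3. Hence tw(G) = 3 exactly.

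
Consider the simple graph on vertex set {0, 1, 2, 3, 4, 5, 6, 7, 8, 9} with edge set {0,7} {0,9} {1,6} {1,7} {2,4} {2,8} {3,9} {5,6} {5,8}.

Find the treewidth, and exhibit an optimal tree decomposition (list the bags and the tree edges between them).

The largest bag has 2 vertices, giving width 1; this decomposition certifies tw(G) ≤ 1. Since G has at least one edge (e.g. 4–2), it is not an edgeless graph, so tw(G) ≥ 1. The upper and lower bounds meet at 1, so that is the treewidth.

Treewidth 1.
One optimal decomposition is:
Bags: B1 = {2, 4}  B2 = {2, 8}  B3 = {5, 8}  B4 = {5, 6}  B5 = {1, 6}  B6 = {1, 7}  B7 = {0, 7}  B8 = {0, 9}  B9 = {3, 9}
Tree: B1–B2, B2–B3, B3–B4, B4–B5, B5–B6, B6–B7, B7–B8, B8–B9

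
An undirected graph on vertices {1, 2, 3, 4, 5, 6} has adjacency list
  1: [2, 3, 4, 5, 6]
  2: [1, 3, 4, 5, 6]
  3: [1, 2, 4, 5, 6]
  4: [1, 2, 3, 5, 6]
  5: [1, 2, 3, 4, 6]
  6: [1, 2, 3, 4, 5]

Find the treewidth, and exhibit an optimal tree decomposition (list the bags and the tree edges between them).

A single bag containing all 6 vertices is trivially a valid decomposition of width 5. On the other hand G contains the 6-clique {1, 2, 3, 4, 5, 6}. A clique must lie in a single bag of any decomposition, so no decomposition can have width below 5. Hence tw(G) = 5 exactly.

Treewidth 5.
Bags: B1 = {1, 2, 3, 4, 5, 6}
Tree: (single bag)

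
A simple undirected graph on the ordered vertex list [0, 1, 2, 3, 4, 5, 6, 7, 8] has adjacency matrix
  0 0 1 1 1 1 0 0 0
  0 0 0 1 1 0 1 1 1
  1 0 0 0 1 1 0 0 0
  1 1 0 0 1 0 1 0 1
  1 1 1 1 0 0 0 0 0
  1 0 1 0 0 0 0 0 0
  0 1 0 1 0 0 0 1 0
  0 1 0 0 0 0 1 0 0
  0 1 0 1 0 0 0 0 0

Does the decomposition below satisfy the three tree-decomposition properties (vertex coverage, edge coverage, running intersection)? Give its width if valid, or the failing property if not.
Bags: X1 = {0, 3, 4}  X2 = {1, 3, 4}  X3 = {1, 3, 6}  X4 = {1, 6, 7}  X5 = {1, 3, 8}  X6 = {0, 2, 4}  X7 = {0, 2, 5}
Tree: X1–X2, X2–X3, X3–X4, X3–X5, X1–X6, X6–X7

Checking the three conditions: (i) the bags cover all of {0, 1, 2, 3, 4, 5, 6, 7, 8}; (ii) for each edge, some bag contains both endpoints; (iii) the bags containing any fixed vertex form a subtree. All hold, so the decomposition is valid with width 3 − 1 = 2.

Yes; width 2.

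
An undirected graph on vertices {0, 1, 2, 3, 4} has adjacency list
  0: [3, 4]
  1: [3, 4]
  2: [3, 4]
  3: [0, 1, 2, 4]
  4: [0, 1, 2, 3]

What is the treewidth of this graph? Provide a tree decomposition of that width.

Treewidth 2.
One optimal decomposition is:
Bags: B1 = {1, 3, 4}  B2 = {0, 3, 4}  B3 = {2, 3, 4}
Tree: B1–B2, B1–B3

Every bag has size at most 3, so the width is 3 − 1 = 2 and tw(G) ≤ 2. Conversely, {0, 3, 4} is a clique of size 3, and the vertices of any clique must share a bag in every tree decomposition; so some bag has ≥ 3 vertices and tw(G) ≥ 2. Hence tw(G) = 2 exactly.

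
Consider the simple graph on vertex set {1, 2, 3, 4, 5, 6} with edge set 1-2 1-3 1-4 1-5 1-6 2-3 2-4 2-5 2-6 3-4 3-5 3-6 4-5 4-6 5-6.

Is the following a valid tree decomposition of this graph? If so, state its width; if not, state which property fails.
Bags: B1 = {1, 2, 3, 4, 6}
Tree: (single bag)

No — vertex 5 appears in no bag.

A tree decomposition must satisfy three properties: every vertex lies in some bag; for every edge, both endpoints lie together in some bag; and for every vertex, the bags containing it form a connected subtree. Here vertex 5 appears in no bag, so the decomposition is invalid.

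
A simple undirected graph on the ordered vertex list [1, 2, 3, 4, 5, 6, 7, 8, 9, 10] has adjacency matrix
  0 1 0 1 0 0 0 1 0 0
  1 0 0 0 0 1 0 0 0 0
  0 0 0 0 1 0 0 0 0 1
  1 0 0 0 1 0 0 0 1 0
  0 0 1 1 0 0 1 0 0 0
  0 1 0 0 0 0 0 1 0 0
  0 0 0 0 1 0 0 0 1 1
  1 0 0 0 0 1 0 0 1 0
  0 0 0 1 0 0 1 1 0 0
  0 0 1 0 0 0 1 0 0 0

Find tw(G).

A width-2 tree decomposition is:
Bags: B1 = {2, 6, 8}  B2 = {1, 2, 8}  B3 = {1, 8, 9}  B4 = {1, 4, 9}  B5 = {4, 7, 9}  B6 = {4, 5, 7}  B7 = {5, 7, 10}  B8 = {3, 5, 10}
Tree: B1–B2, B2–B3, B3–B4, B4–B5, B5–B6, B6–B7, B7–B8
The largest bag has 3 vertices, giving width 2; this decomposition certifies tw(G) ≤ 2. Since 6–2–1–8–6 is a cycle in G, G is not acyclic. Forests are exactly the graphs of treewidth ≤ 1, so tw(G) ≥ 2. Combining the bounds, tw(G) = 2.

2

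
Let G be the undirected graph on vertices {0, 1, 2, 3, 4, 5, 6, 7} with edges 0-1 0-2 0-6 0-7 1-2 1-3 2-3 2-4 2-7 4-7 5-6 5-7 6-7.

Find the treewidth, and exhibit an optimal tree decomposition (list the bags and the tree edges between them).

Each bag holds 3 vertices, so the decomposition has width 2, which upper-bounds the treewidth. For the lower bound, the 3 vertices {0, 1, 2} are pairwise adjacent, and any tree decomposition puts a clique entirely inside one bag — forcing width ≥ 2. Combining the bounds, tw(G) = 2.

Treewidth 2.
Bags: B1 = {2, 4, 7}  B2 = {0, 2, 7}  B3 = {0, 6, 7}  B4 = {0, 1, 2}  B5 = {1, 2, 3}  B6 = {5, 6, 7}
Tree: B1–B2, B2–B3, B2–B4, B4–B5, B3–B6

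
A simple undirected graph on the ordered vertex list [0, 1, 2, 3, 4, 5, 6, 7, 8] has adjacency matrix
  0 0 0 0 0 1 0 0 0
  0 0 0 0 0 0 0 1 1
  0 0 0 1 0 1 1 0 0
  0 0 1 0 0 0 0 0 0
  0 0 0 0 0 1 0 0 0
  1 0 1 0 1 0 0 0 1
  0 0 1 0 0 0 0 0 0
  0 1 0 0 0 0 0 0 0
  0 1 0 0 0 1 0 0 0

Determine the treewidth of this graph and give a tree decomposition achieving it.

Treewidth 1.
One such decomposition:
Bags: B1 = {2, 5}  B2 = {5, 8}  B3 = {0, 5}  B4 = {2, 3}  B5 = {4, 5}  B6 = {1, 8}  B7 = {2, 6}  B8 = {1, 7}
Tree: B1–B2, B2–B3, B1–B4, B2–B5, B2–B6, B4–B7, B6–B8

Every bag has size at most 2, so the width is 2 − 1 = 1 and tw(G) ≤ 1. Any graph with an edge has treewidth ≥ 1, and G has the edge 2–5. Therefore the treewidth is 1.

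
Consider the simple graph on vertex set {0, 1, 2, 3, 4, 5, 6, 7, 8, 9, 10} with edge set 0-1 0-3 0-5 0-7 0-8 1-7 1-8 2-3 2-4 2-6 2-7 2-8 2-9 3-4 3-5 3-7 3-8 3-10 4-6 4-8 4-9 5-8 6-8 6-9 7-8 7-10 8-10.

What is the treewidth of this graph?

A width-3 tree decomposition is:
Bags: B1 = {0, 3, 7, 8}  B2 = {0, 1, 7, 8}  B3 = {2, 3, 7, 8}  B4 = {2, 3, 4, 8}  B5 = {2, 4, 6, 8}  B6 = {0, 3, 5, 8}  B7 = {2, 4, 6, 9}  B8 = {3, 7, 8, 10}
Tree: B1–B2, B1–B3, B3–B4, B4–B5, B1–B6, B5–B7, B3–B8
The largest bag has 4 vertices, giving width 3; this decomposition certifies tw(G) ≤ 3. On the other hand G contains the 4-clique {0, 1, 7, 8}. A clique must lie in a single bag of any decomposition, so no decomposition can have width below 3. Combining the bounds, tw(G) = 3.

3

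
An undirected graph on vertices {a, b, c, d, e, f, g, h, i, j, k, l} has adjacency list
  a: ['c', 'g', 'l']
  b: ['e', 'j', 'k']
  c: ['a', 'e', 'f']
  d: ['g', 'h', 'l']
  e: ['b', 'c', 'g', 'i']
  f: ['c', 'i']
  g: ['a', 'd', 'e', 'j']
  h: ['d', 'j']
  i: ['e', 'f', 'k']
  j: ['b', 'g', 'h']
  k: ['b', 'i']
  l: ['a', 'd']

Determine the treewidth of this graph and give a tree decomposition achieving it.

The largest bag has 4 vertices, giving width 3; this decomposition certifies tw(G) ≤ 3. For the lower bound: the 4 vertex sets {f,i,k}, {c}, {e}, {a,b,g,j} are disjoint, each induces a connected subgraph, and every pair is joined by at least one edge of G. Contracting each set to a single vertex therefore yields K_{4} as a minor, and since treewidth is minor-monotone, tw(G) ≥ tw(K_{4}) = 3. Hence tw(G) = 3 exactly.

Treewidth 3.
One optimal decomposition is:
Bags: B1 = {c, f, i, k}  B2 = {c, e, i, k}  B3 = {b, c, e, k}  B4 = {a, b, c, e}  B5 = {a, b, e, g}  B6 = {a, b, g, j}  B7 = {a, g, j, l}  B8 = {d, g, j, l}  B9 = {d, h, j, l}
Tree: B1–B2, B2–B3, B3–B4, B4–B5, B5–B6, B6–B7, B7–B8, B8–B9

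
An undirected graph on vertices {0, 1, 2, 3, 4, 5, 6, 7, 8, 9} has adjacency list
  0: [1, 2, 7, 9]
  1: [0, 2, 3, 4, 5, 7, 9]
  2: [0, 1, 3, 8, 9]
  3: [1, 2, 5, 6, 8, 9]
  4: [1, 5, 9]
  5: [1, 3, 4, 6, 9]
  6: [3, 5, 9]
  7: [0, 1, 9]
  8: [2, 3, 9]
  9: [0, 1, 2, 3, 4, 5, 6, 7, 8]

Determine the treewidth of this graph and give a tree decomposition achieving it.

Treewidth 3.
One optimal decomposition is:
Bags: B1 = {1, 2, 3, 9}  B2 = {2, 3, 8, 9}  B3 = {1, 3, 5, 9}  B4 = {0, 1, 2, 9}  B5 = {0, 1, 7, 9}  B6 = {3, 5, 6, 9}  B7 = {1, 4, 5, 9}
Tree: B1–B2, B1–B3, B1–B4, B4–B5, B3–B6, B3–B7

Each bag holds 4 vertices, so the decomposition has width 3, which upper-bounds the treewidth. For the lower bound, the 4 vertices {2, 3, 8, 9} are pairwise adjacent, and any tree decomposition puts a clique entirely inside one bag — forcing width ≥ 3. Combining the bounds, tw(G) = 3.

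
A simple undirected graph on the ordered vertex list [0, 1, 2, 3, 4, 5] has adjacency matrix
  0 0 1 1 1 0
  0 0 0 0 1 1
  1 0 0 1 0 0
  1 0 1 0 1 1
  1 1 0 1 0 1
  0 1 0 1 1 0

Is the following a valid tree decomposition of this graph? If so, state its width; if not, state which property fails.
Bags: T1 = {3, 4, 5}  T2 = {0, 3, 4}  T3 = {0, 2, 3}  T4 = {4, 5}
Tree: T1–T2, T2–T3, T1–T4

A tree decomposition must satisfy three properties: every vertex lies in some bag; for every edge, both endpoints lie together in some bag; and for every vertex, the bags containing it form a connected subtree. Here vertex 1 appears in no bag, so the decomposition is invalid.

No — vertex 1 appears in no bag.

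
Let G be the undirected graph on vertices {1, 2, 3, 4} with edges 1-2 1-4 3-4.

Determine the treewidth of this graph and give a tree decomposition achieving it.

Every bag has size at most 2, so the width is 2 − 1 = 1 and tw(G) ≤ 1. G has an edge, so its treewidth is at least 1. Hence tw(G) = 1 exactly.

Treewidth 1.
One optimal decomposition is:
Bags: B1 = {3, 4}  B2 = {1, 4}  B3 = {1, 2}
Tree: B1–B2, B2–B3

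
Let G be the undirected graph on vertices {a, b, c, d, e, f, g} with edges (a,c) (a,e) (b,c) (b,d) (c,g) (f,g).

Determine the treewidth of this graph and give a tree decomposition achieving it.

Each bag holds 2 vertices, so the decomposition has width 1, which upper-bounds the treewidth. G has an edge, so its treewidth is at least 1. Combining the bounds, tw(G) = 1.

Treewidth 1.
One such decomposition:
Bags: B1 = {b, c}  B2 = {b, d}  B3 = {a, c}  B4 = {a, e}  B5 = {c, g}  B6 = {f, g}
Tree: B1–B2, B1–B3, B3–B4, B1–B5, B5–B6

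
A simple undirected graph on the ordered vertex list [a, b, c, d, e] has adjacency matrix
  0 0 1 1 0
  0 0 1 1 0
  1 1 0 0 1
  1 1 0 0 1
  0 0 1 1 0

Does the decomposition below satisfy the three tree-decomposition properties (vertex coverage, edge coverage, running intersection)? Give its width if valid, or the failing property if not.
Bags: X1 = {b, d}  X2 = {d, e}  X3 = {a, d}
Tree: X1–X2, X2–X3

No — vertex c appears in no bag.

A tree decomposition must satisfy three properties: every vertex lies in some bag; for every edge, both endpoints lie together in some bag; and for every vertex, the bags containing it form a connected subtree. Here vertex c appears in no bag, so the decomposition is invalid.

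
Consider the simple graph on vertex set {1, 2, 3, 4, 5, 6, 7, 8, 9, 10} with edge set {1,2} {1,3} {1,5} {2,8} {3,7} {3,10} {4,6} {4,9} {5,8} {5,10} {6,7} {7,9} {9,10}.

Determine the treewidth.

A width-2 tree decomposition is:
Bags: B1 = {2, 5, 8}  B2 = {1, 2, 5}  B3 = {1, 5, 10}  B4 = {1, 3, 10}  B5 = {3, 9, 10}  B6 = {3, 7, 9}  B7 = {4, 7, 9}  B8 = {4, 6, 7}
Tree: B1–B2, B2–B3, B3–B4, B4–B5, B5–B6, B6–B7, B7–B8
Every bag has size at most 3, so the width is 3 − 1 = 2 and tw(G) ≤ 2. The edges 8–2–1–5–8 form a cycle, so G is not a tree and its treewidth is at least 2. Therefore the treewidth is 2.

2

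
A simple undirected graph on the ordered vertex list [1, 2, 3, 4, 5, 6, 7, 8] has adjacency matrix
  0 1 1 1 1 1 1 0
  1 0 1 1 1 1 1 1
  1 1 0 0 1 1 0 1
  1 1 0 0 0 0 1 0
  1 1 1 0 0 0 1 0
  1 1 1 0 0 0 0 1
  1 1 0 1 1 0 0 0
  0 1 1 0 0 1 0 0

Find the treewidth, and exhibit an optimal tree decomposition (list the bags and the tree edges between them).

Treewidth 3.
One such decomposition:
Bags: B1 = {1, 2, 3, 6}  B2 = {1, 2, 3, 5}  B3 = {1, 2, 5, 7}  B4 = {1, 2, 4, 7}  B5 = {2, 3, 6, 8}
Tree: B1–B2, B2–B3, B3–B4, B1–B5

Each bag holds 4 vertices, so the decomposition has width 3, which upper-bounds the treewidth. On the other hand G contains the 4-clique {2, 3, 6, 8}. A clique must lie in a single bag of any decomposition, so no decomposition can have width below 3. Combining the bounds, tw(G) = 3.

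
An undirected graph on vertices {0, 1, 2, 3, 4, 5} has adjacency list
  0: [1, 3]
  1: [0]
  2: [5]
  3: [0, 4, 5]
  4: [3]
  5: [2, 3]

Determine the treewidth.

1

A width-1 tree decomposition is:
Bags: B1 = {3, 4}  B2 = {3, 5}  B3 = {2, 5}  B4 = {0, 3}  B5 = {0, 1}
Tree: B1–B2, B2–B3, B1–B4, B4–B5
Every bag has size at most 2, so the width is 2 − 1 = 1 and tw(G) ≤ 1. Since G has at least one edge (e.g. 4–3), it is not an edgeless graph, so tw(G) ≥ 1. Combining the bounds, tw(G) = 1.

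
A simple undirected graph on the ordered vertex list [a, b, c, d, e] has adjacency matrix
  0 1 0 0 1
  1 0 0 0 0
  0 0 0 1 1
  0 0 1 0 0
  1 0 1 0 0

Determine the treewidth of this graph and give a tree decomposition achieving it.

Each bag holds 2 vertices, so the decomposition has width 1, which upper-bounds the treewidth. Any graph with an edge has treewidth ≥ 1, and G has the edge b–a. Therefore the treewidth is 1.

Treewidth 1.
Bags: B1 = {a, b}  B2 = {a, e}  B3 = {c, e}  B4 = {c, d}
Tree: B1–B2, B2–B3, B3–B4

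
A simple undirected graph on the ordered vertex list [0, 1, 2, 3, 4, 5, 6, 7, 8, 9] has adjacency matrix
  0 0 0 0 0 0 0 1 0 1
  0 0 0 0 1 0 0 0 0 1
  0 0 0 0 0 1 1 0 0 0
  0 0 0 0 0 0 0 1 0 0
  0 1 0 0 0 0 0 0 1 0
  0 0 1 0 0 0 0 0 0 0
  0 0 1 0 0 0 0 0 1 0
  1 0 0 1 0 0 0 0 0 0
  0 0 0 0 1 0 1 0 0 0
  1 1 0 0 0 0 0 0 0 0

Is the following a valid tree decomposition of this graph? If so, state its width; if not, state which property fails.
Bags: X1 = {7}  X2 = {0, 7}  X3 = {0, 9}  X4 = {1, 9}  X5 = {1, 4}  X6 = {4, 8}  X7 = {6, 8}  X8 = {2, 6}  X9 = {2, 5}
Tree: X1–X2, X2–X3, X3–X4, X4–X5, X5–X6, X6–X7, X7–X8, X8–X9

No — vertex 3 appears in no bag.

A tree decomposition must satisfy three properties: every vertex lies in some bag; for every edge, both endpoints lie together in some bag; and for every vertex, the bags containing it form a connected subtree. Here vertex 3 appears in no bag, so the decomposition is invalid.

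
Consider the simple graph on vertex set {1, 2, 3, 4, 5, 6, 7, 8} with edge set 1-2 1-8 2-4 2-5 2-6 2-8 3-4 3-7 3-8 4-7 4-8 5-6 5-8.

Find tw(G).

2

A width-2 tree decomposition is:
Bags: B1 = {2, 4, 8}  B2 = {3, 4, 8}  B3 = {2, 5, 8}  B4 = {2, 5, 6}  B5 = {1, 2, 8}  B6 = {3, 4, 7}
Tree: B1–B2, B1–B3, B3–B4, B3–B5, B2–B6
Every bag has size at most 3, so the width is 3 − 1 = 2 and tw(G) ≤ 2. For the lower bound, the 3 vertices {1, 2, 8} are pairwise adjacent, and any tree decomposition puts a clique entirely inside one bag — forcing width ≥ 2. The upper and lower bounds meet at 2, so that is the treewidth.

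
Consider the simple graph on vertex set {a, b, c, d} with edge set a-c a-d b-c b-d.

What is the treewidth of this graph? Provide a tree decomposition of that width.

Every bag has size at most 3, so the width is 3 − 1 = 2 and tw(G) ≤ 2. Since a–c–b–d–a is a cycle in G, G is not acyclic. Forests are exactly the graphs of treewidth ≤ 1, so tw(G) ≥ 2. Combining the bounds, tw(G) = 2.

Treewidth 2.
One optimal decomposition is:
Bags: B1 = {a, b, c}  B2 = {a, b, d}
Tree: B1–B2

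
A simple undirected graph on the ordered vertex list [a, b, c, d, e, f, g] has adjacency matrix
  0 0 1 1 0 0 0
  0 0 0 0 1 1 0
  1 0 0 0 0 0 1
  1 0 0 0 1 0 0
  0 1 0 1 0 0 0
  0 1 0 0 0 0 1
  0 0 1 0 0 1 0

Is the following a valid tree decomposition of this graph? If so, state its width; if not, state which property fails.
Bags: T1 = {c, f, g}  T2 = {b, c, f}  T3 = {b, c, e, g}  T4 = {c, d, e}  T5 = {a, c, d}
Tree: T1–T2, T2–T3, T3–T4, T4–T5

No — bags containing vertex g are not connected in the tree.

A tree decomposition must satisfy three properties: every vertex lies in some bag; for every edge, both endpoints lie together in some bag; and for every vertex, the bags containing it form a connected subtree. Here bags containing vertex g are not connected in the tree, so the decomposition is invalid.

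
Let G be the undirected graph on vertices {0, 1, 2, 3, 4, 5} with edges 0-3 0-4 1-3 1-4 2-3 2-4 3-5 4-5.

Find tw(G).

2

A width-2 tree decomposition is:
Bags: B1 = {2, 3, 4}  B2 = {1, 3, 4}  B3 = {3, 4, 5}  B4 = {0, 3, 4}
Tree: B1–B2, B2–B3, B3–B4
The largest bag has 3 vertices, giving width 2; this decomposition certifies tw(G) ≤ 2. Since 3–2–4–1–3 is a cycle in G, G is not acyclic. Forests are exactly the graphs of treewidth ≤ 1, so tw(G) ≥ 2. The upper and lower bounds meet at 2, so that is the treewidth.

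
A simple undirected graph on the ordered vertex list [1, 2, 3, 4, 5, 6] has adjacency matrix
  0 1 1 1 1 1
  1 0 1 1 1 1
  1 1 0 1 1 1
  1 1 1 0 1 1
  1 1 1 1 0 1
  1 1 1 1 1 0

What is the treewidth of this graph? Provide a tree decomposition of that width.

With just one bag of size 6, the width is 6 − 1 = 5, so tw(G) ≤ 5. On the other hand G contains the 6-clique {1, 2, 3, 4, 5, 6}. A clique must lie in a single bag of any decomposition, so no decomposition can have width below 5. The upper and lower bounds meet at 5, so that is the treewidth.

Treewidth 5.
Bags: B1 = {1, 2, 3, 4, 5, 6}
Tree: (single bag)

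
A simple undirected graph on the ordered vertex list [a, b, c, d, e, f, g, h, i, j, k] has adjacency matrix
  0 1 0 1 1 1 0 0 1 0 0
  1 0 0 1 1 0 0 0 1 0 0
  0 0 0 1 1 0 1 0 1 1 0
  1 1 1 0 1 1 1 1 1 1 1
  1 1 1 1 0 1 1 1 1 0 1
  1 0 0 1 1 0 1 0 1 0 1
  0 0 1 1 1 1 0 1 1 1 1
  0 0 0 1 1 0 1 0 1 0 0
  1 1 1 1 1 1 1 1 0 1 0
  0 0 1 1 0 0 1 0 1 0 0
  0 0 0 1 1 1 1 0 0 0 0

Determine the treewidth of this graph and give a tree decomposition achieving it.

Each bag holds 5 vertices, so the decomposition has width 4, which upper-bounds the treewidth. For the lower bound, the 5 vertices {d, e, f, g, k} are pairwise adjacent, and any tree decomposition puts a clique entirely inside one bag — forcing width ≥ 4. Therefore the treewidth is 4.

Treewidth 4.
One optimal decomposition is:
Bags: B1 = {c, d, e, g, i}  B2 = {d, e, f, g, i}  B3 = {d, e, g, h, i}  B4 = {c, d, g, i, j}  B5 = {a, d, e, f, i}  B6 = {d, e, f, g, k}  B7 = {a, b, d, e, i}
Tree: B1–B2, B1–B3, B1–B4, B2–B5, B2–B6, B5–B7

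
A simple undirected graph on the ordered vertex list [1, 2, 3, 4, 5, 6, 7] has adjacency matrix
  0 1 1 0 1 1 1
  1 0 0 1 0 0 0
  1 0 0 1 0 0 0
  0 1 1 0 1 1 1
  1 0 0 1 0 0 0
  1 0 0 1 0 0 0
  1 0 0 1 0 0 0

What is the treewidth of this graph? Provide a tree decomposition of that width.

Treewidth 2.
Bags: B1 = {1, 2, 4}  B2 = {1, 4, 6}  B3 = {1, 4, 5}  B4 = {1, 3, 4}  B5 = {1, 4, 7}
Tree: B1–B2, B2–B3, B3–B4, B4–B5

Each bag holds 3 vertices, so the decomposition has width 2, which upper-bounds the treewidth. Since 1–2–4–6–1 is a cycle in G, G is not acyclic. Forests are exactly the graphs of treewidth ≤ 1, so tw(G) ≥ 2. Hence tw(G) = 2 exactly.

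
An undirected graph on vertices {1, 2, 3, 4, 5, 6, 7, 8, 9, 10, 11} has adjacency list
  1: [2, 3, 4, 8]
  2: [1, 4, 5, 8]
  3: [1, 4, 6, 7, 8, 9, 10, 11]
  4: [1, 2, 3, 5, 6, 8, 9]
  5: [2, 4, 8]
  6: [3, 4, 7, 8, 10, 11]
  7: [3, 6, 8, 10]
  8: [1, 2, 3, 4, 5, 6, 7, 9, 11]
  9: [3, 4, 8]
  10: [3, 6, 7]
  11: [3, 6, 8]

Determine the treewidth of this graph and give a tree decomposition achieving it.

Every bag has size at most 4, so the width is 4 − 1 = 3 and tw(G) ≤ 3. On the other hand G contains the 4-clique {1, 2, 4, 8}. A clique must lie in a single bag of any decomposition, so no decomposition can have width below 3. Therefore the treewidth is 3.

Treewidth 3.
One such decomposition:
Bags: B1 = {3, 6, 7, 10}  B2 = {3, 6, 7, 8}  B3 = {3, 4, 6, 8}  B4 = {1, 3, 4, 8}  B5 = {3, 6, 8, 11}  B6 = {1, 2, 4, 8}  B7 = {3, 4, 8, 9}  B8 = {2, 4, 5, 8}
Tree: B1–B2, B2–B3, B3–B4, B3–B5, B4–B6, B3–B7, B6–B8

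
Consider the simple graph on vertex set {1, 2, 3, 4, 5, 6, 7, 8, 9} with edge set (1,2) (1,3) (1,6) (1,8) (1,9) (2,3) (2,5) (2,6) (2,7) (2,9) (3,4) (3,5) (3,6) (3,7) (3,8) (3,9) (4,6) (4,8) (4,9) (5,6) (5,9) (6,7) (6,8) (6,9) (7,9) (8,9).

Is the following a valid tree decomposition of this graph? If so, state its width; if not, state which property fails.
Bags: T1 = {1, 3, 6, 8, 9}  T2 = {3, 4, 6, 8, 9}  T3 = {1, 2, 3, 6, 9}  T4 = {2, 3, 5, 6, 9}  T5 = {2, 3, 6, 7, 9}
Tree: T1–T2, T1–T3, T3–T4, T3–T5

Yes; width 4.

Vertex coverage: the bags together contain {1, 2, 3, 4, 5, 6, 7, 8, 9}, the full vertex set. Edge coverage: each edge of G has both endpoints in at least one bag. Running intersection: for every vertex, the bags containing it form a connected subtree. All three properties hold, so this is a valid tree decomposition of width max|bag| − 1 = 4, and hence tw(G) ≤ 4.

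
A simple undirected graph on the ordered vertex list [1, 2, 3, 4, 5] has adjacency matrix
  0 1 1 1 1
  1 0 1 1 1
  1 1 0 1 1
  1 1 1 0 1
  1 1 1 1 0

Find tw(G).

4

A width-4 tree decomposition is:
Bags: B1 = {1, 2, 3, 4, 5}
Tree: (single bag)
With just one bag of size 5, the width is 5 − 1 = 4, so tw(G) ≤ 4. For the lower bound, the 5 vertices {1, 2, 3, 4, 5} are pairwise adjacent, and any tree decomposition puts a clique entirely inside one bag — forcing width ≥ 4. The upper and lower bounds meet at 4, so that is the treewidth.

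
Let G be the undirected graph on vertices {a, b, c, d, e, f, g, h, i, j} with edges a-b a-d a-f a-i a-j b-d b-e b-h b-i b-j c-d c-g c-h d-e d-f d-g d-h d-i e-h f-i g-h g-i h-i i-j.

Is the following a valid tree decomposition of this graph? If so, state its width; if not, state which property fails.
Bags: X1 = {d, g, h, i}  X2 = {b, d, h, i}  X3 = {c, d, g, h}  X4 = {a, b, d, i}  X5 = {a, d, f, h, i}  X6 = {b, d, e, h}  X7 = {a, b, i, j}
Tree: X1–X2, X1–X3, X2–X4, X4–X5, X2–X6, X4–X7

A tree decomposition must satisfy three properties: every vertex lies in some bag; for every edge, both endpoints lie together in some bag; and for every vertex, the bags containing it form a connected subtree. Here bags containing vertex h are not connected in the tree, so the decomposition is invalid.

No — bags containing vertex h are not connected in the tree.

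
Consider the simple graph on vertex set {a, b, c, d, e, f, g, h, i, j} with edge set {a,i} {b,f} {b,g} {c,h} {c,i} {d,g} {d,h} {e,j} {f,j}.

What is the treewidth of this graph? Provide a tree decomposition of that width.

Treewidth 1.
One optimal decomposition is:
Bags: B1 = {e, j}  B2 = {f, j}  B3 = {b, f}  B4 = {b, g}  B5 = {d, g}  B6 = {d, h}  B7 = {c, h}  B8 = {c, i}  B9 = {a, i}
Tree: B1–B2, B2–B3, B3–B4, B4–B5, B5–B6, B6–B7, B7–B8, B8–B9

The largest bag has 2 vertices, giving width 1; this decomposition certifies tw(G) ≤ 1. Any graph with an edge has treewidth ≥ 1, and G has the edge e–j. Combining the bounds, tw(G) = 1.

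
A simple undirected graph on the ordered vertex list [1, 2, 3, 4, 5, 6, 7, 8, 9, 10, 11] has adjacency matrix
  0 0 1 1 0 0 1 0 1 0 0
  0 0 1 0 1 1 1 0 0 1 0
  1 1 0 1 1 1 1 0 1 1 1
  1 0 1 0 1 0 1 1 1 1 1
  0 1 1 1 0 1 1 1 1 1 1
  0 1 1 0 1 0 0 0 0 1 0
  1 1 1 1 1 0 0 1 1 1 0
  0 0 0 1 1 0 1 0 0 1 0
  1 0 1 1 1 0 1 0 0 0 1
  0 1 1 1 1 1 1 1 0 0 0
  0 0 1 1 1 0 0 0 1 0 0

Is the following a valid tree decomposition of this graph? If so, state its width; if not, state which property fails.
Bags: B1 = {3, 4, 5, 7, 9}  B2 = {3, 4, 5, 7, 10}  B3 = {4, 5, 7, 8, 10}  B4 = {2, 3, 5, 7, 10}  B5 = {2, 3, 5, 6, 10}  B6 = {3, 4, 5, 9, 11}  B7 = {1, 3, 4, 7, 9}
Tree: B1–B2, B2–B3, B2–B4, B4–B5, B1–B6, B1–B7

Checking the three conditions: (i) the bags cover all of {1, 2, 3, 4, 5, 6, 7, 8, 9, 10, 11}; (ii) for each edge, some bag contains both endpoints; (iii) the bags containing any fixed vertex form a subtree. All hold, so the decomposition is valid with width 5 − 1 = 4.

Yes; width 4.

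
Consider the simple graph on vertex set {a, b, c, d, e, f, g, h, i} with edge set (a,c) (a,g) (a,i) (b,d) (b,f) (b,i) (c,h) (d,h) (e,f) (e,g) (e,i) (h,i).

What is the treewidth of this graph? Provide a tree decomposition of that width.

The largest bag has 4 vertices, giving width 3; this decomposition certifies tw(G) ≤ 3. For the lower bound: the 4 vertex sets {b,d,f}, {h}, {i}, {a,c,e,g} are disjoint, each induces a connected subgraph, and every pair is joined by at least one edge of G. Contracting each set to a single vertex therefore yields K_{4} as a minor, and since treewidth is minor-monotone, tw(G) ≥ tw(K_{4}) = 3. Therefore the treewidth is 3.

Treewidth 3.
Bags: B1 = {b, d, f, h}  B2 = {b, f, h, i}  B3 = {e, f, h, i}  B4 = {c, e, h, i}  B5 = {a, c, e, i}  B6 = {a, c, e, g}
Tree: B1–B2, B2–B3, B3–B4, B4–B5, B5–B6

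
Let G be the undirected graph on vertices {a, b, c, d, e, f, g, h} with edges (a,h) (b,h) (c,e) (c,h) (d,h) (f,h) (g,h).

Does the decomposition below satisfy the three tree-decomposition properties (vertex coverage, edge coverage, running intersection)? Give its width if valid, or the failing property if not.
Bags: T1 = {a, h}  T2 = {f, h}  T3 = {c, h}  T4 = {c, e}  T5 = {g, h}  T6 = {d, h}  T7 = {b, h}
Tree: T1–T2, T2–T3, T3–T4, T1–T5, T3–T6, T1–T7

Yes; width 1.

Every vertex of G appears in some bag (union = {a, b, c, d, e, f, g, h}); every edge is covered by a bag; and for each vertex v the set of bags containing v is connected in the bag tree. The decomposition is therefore valid. The largest bag has 2 vertices, so the width is 1.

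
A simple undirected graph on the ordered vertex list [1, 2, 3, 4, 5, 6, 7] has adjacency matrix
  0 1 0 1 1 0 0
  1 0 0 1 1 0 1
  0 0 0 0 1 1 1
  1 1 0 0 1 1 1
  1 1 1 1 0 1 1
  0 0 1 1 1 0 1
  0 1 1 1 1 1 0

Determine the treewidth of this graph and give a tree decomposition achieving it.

Treewidth 3.
One such decomposition:
Bags: B1 = {2, 4, 5, 7}  B2 = {1, 2, 4, 5}  B3 = {4, 5, 6, 7}  B4 = {3, 5, 6, 7}
Tree: B1–B2, B1–B3, B3–B4

Every bag has size at most 4, so the width is 4 − 1 = 3 and tw(G) ≤ 3. On the other hand G contains the 4-clique {3, 5, 6, 7}. A clique must lie in a single bag of any decomposition, so no decomposition can have width below 3. Hence tw(G) = 3 exactly.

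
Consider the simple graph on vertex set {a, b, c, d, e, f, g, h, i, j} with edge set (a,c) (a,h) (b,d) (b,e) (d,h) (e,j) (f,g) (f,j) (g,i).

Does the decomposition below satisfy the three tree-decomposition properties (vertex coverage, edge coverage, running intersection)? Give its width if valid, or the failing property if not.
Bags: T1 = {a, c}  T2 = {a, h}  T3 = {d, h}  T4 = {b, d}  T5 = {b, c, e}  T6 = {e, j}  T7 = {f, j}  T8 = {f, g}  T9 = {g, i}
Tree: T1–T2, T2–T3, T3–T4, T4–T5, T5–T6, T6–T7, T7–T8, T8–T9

No — bags containing vertex c are not connected in the tree.

A tree decomposition must satisfy three properties: every vertex lies in some bag; for every edge, both endpoints lie together in some bag; and for every vertex, the bags containing it form a connected subtree. Here bags containing vertex c are not connected in the tree, so the decomposition is invalid.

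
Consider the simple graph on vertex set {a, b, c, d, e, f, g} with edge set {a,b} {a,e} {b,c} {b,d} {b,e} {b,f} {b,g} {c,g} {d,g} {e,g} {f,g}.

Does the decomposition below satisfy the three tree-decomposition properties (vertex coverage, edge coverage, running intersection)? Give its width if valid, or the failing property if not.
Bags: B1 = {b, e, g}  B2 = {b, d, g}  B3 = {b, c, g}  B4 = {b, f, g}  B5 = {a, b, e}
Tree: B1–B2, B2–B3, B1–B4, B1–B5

Yes; width 2.

Checking the three conditions: (i) the bags cover all of {a, b, c, d, e, f, g}; (ii) for each edge, some bag contains both endpoints; (iii) the bags containing any fixed vertex form a subtree. All hold, so the decomposition is valid with width 3 − 1 = 2.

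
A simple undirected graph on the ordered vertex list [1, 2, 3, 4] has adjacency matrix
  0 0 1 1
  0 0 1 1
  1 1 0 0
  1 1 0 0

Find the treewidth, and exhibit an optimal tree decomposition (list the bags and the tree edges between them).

Treewidth 2.
Bags: B1 = {1, 3, 4}  B2 = {2, 3, 4}
Tree: B1–B2

The largest bag has 3 vertices, giving width 2; this decomposition certifies tw(G) ≤ 2. Since 4–1–3–2–4 is a cycle in G, G is not acyclic. Forests are exactly the graphs of treewidth ≤ 1, so tw(G) ≥ 2. The upper and lower bounds meet at 2, so that is the treewidth.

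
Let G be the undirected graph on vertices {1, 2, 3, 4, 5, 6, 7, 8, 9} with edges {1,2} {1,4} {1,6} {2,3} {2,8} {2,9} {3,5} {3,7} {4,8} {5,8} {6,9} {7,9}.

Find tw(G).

3

A width-3 tree decomposition is:
Bags: B1 = {3, 5, 7, 8}  B2 = {2, 3, 7, 8}  B3 = {2, 7, 8, 9}  B4 = {2, 4, 8, 9}  B5 = {1, 2, 4, 9}  B6 = {1, 4, 6, 9}
Tree: B1–B2, B2–B3, B3–B4, B4–B5, B5–B6
Each bag holds 4 vertices, so the decomposition has width 3, which upper-bounds the treewidth. For the lower bound: the 4 vertex sets {3,5,7}, {8}, {2}, {1,4,6,9} are disjoint, each induces a connected subgraph, and every pair is joined by at least one edge of G. Contracting each set to a single vertex therefore yields K_{4} as a minor, and since treewidth is minor-monotone, tw(G) ≥ tw(K_{4}) = 3. Therefore the treewidth is 3.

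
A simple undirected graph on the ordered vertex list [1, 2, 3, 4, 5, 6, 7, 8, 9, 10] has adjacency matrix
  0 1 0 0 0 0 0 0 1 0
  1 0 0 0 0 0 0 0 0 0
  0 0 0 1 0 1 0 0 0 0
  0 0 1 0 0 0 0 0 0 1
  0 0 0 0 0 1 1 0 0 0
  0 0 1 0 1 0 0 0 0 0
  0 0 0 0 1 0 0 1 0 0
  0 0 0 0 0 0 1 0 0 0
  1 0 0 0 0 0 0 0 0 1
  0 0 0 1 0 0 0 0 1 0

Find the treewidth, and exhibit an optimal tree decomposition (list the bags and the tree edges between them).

Every bag has size at most 2, so the width is 2 − 1 = 1 and tw(G) ≤ 1. Since G has at least one edge (e.g. 8–7), it is not an edgeless graph, so tw(G) ≥ 1. Therefore the treewidth is 1.

Treewidth 1.
Bags: B1 = {7, 8}  B2 = {5, 7}  B3 = {5, 6}  B4 = {3, 6}  B5 = {3, 4}  B6 = {4, 10}  B7 = {9, 10}  B8 = {1, 9}  B9 = {1, 2}
Tree: B1–B2, B2–B3, B3–B4, B4–B5, B5–B6, B6–B7, B7–B8, B8–B9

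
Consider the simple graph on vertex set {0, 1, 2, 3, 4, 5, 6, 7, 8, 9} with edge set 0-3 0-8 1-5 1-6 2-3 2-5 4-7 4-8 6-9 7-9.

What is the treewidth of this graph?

A width-2 tree decomposition is:
Bags: B1 = {2, 3, 5}  B2 = {0, 3, 5}  B3 = {0, 5, 8}  B4 = {4, 5, 8}  B5 = {4, 5, 7}  B6 = {5, 7, 9}  B7 = {5, 6, 9}  B8 = {1, 5, 6}
Tree: B1–B2, B2–B3, B3–B4, B4–B5, B5–B6, B6–B7, B7–B8
The largest bag has 3 vertices, giving width 2; this decomposition certifies tw(G) ≤ 2. The edges 5–2–3–0–8–4–7–9–6–1–5 form a cycle, so G is not a tree and its treewidth is at least 2. The upper and lower bounds meet at 2, so that is the treewidth.

2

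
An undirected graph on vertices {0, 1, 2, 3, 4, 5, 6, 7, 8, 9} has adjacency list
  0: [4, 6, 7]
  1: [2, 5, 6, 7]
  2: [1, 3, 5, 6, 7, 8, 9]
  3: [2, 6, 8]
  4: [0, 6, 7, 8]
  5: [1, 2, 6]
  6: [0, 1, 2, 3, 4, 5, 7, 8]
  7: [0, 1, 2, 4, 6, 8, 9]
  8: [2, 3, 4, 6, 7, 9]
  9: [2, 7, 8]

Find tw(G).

3

A width-3 tree decomposition is:
Bags: B1 = {4, 6, 7, 8}  B2 = {0, 4, 6, 7}  B3 = {2, 6, 7, 8}  B4 = {1, 2, 6, 7}  B5 = {1, 2, 5, 6}  B6 = {2, 7, 8, 9}  B7 = {2, 3, 6, 8}
Tree: B1–B2, B1–B3, B3–B4, B4–B5, B3–B6, B3–B7
Each bag holds 4 vertices, so the decomposition has width 3, which upper-bounds the treewidth. For the lower bound, the 4 vertices {2, 7, 8, 9} are pairwise adjacent, and any tree decomposition puts a clique entirely inside one bag — forcing width ≥ 3. Combining the bounds, tw(G) = 3.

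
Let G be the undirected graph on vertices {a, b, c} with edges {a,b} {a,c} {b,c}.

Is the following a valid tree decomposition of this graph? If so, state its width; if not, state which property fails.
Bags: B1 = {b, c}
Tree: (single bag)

No — vertex a appears in no bag.

A tree decomposition must satisfy three properties: every vertex lies in some bag; for every edge, both endpoints lie together in some bag; and for every vertex, the bags containing it form a connected subtree. Here vertex a appears in no bag, so the decomposition is invalid.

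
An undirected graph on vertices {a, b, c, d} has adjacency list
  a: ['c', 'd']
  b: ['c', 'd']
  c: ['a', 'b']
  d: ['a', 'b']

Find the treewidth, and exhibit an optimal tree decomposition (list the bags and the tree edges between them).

Treewidth 2.
One optimal decomposition is:
Bags: B1 = {a, c, d}  B2 = {b, c, d}
Tree: B1–B2

The largest bag has 3 vertices, giving width 2; this decomposition certifies tw(G) ≤ 2. For the lower bound, G contains the cycle c–a–d–b–c, so G is not a forest; only forests have treewidth ≤ 1, hence tw(G) ≥ 2. Therefore the treewidth is 2.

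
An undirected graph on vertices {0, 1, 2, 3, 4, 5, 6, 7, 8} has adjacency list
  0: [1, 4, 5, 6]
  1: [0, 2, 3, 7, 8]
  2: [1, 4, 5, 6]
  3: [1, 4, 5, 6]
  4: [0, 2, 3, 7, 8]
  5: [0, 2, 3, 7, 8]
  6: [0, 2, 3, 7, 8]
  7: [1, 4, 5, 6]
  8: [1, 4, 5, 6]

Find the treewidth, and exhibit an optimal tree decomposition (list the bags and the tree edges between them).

The largest bag has 5 vertices, giving width 4; this decomposition certifies tw(G) ≤ 4. For the lower bound: the 5 vertex sets {0,1}, {6,7}, {3,4}, {5}, {8} are disjoint, each induces a connected subgraph, and every pair is joined by at least one edge of G. Contracting each set to a single vertex therefore yields K_{5} as a minor, and since treewidth is minor-monotone, tw(G) ≥ tw(K_{5}) = 4. Therefore the treewidth is 4.

Treewidth 4.
Bags: B1 = {0, 1, 4, 5, 6}  B2 = {1, 4, 5, 6, 7}  B3 = {1, 3, 4, 5, 6}  B4 = {1, 4, 5, 6, 8}  B5 = {1, 2, 4, 5, 6}
Tree: B1–B2, B2–B3, B3–B4, B4–B5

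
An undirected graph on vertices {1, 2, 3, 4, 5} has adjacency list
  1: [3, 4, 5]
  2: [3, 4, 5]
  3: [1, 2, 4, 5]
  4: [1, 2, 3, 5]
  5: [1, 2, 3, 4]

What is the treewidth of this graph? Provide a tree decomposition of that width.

Treewidth 3.
One such decomposition:
Bags: B1 = {2, 3, 4, 5}  B2 = {1, 3, 4, 5}
Tree: B1–B2

The largest bag has 4 vertices, giving width 3; this decomposition certifies tw(G) ≤ 3. On the other hand G contains the 4-clique {1, 3, 4, 5}. A clique must lie in a single bag of any decomposition, so no decomposition can have width below 3. Hence tw(G) = 3 exactly.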